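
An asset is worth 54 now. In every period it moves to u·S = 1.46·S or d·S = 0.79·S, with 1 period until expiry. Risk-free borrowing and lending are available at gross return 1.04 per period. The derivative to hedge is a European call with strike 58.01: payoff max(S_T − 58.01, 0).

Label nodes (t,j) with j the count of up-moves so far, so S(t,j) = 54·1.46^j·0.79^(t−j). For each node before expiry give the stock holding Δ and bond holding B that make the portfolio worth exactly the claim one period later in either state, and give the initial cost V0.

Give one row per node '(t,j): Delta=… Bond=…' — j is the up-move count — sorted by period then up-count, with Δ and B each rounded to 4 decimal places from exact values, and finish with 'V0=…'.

Under the risk-neutral measure, an up-move has probability p* = (R−d)/(u−d) = 0.3731 and values discount at R = 1.04.
Payoff layer (t=1): V(1,0)=0.0000, V(1,1)=20.8300
(0,0): S=54.0000. Δ = (V_up−V_dn)/(S_up−S_dn) = (20.8300−0.0000)/(78.8400−42.6600) = 0.5757. V = [p*·20.8300 + (1−p*)·0.0000]/1.04 = 7.4735. B = V − Δ·S = -23.6161.
Root portfolio cost Δ·54+B reproduces V0=7.4735.

(0,0): Delta=0.5757 Bond=-23.6161
V0=7.4735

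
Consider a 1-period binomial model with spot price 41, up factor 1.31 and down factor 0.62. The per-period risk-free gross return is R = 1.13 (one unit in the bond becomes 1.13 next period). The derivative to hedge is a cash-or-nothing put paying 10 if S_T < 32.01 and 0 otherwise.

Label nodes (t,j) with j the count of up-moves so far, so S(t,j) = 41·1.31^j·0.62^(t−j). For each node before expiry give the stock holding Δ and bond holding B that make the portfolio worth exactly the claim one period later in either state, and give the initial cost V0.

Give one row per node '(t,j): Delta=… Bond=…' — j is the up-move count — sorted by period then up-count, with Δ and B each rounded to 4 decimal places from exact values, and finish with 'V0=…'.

Under the risk-neutral measure, an up-move has probability p* = (R−d)/(u−d) = 0.7391 and values discount at R = 1.13.
Payoff layer (t=1): V(1,0)=10.0000, V(1,1)=0.0000
  t=0,j=0: stock 41.0000 → up 53.7100 (V=0.0000), down 25.4200 (V=10.0000). Price 2.3086; hedge Δ=-0.3535, bond B=16.8013.
Self-financing check: at every node Δ·S+B equals the discounted successor values.

(0,0): Delta=-0.3535 Bond=16.8013
V0=2.3086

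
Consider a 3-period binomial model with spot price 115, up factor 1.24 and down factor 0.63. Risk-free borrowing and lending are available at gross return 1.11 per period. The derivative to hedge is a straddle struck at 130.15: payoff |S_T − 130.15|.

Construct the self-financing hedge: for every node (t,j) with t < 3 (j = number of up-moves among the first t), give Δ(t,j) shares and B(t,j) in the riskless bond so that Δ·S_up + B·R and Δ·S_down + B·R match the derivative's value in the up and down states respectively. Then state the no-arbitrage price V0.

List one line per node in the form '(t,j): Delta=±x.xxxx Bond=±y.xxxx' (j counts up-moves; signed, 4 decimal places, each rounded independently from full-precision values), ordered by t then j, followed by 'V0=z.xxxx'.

Since d<R<u, set p* = (R−d)/(u−d) = 0.7869; price each node as the discounted p*-expectation of its children.
Terminal payoffs: V(3,0)=101.3946, V(3,1)=73.5521, V(3,2)=18.7509, V(3,3)=89.1118
  t=2,j=0: stock 45.6435 → up 56.5979 (V=73.5521), down 28.7554 (V=101.3946). Price 71.6088; hedge Δ=-1.0000, bond B=117.2523.
  t=2,j=1: stock 89.8380 → up 111.3991 (V=18.7509), down 56.5979 (V=73.5521). Price 27.4143; hedge Δ=-1.0000, bond B=117.2523.
  t=2,j=2: stock 176.8240 → up 219.2618 (V=89.1118), down 111.3991 (V=18.7509). Price 66.7719; hedge Δ=0.6523, bond B=-48.5738.
  t=1,j=0: stock 72.4500 → up 89.8380 (V=27.4143), down 45.6435 (V=71.6088). Price 33.1827; hedge Δ=-1.0000, bond B=105.6327.
  t=1,j=1: stock 142.6000 → up 176.8240 (V=66.7719), down 89.8380 (V=27.4143). Price 52.5984; hedge Δ=0.4525, bond B=-11.9224.
  t=0,j=0: stock 115.0000 → up 142.6000 (V=52.5984), down 72.4500 (V=33.1827). Price 43.6582; hedge Δ=0.2768, bond B=11.8291.
The time-0 hedge costs 43.6582, which is the no-arbitrage price.

(0,0): Delta=0.2768 Bond=11.8291
(1,0): Delta=-1.0000 Bond=105.6327
(1,1): Delta=0.4525 Bond=-11.9224
(2,0): Delta=-1.0000 Bond=117.2523
(2,1): Delta=-1.0000 Bond=117.2523
(2,2): Delta=0.6523 Bond=-48.5738
V0=43.6582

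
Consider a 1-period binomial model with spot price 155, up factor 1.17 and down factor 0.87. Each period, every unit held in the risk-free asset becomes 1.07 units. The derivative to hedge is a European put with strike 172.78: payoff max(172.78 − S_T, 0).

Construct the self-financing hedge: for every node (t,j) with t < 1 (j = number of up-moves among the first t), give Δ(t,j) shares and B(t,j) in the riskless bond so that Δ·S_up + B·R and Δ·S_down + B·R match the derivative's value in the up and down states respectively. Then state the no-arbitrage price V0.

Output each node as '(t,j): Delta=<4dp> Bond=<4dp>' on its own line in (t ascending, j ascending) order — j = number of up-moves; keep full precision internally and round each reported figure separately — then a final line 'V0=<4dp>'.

(0,0): Delta=-0.8157 Bond=138.2495
V0=11.8162

Under the risk-neutral measure, an up-move has probability p* = (R−d)/(u−d) = 0.6667 and values discount at R = 1.07.
Terminal payoffs: V(1,0)=37.9300, V(1,1)=0.0000
Node (0,0) S=155.0000: V=(p*·0.0000+(1−p*)·37.9300)/1.07=11.8162; Δ=(0.0000−37.9300)/(181.3500−134.8500)=-0.8157; B=V−Δ·S=138.2495
Self-financing check: at every node Δ·S+B equals the discounted successor values.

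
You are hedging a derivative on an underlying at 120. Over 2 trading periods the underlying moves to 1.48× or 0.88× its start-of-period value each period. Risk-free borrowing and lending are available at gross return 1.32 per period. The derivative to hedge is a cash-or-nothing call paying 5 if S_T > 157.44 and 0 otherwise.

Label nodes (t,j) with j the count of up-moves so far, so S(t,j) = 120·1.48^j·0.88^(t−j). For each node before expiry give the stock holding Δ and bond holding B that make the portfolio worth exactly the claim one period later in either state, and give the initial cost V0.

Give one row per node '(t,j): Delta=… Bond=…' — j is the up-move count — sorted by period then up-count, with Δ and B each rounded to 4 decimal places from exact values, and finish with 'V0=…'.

The replicating-portfolio and risk-neutral prices coincide; use p* = (1.32−0.88)/(1.48−0.88) = 0.7333 for the latter.
Terminal values V(2,·): V(2,0)=0.0000, V(2,1)=0.0000, V(2,2)=5.0000
(1,0): S=105.6000. Δ = (V_up−V_dn)/(S_up−S_dn) = (0.0000−0.0000)/(156.2880−92.9280) = 0.0000. V = [p*·0.0000 + (1−p*)·0.0000]/1.32 = 0.0000. B = V − Δ·S = 0.0000.
(1,1): S=177.6000. Δ = (V_up−V_dn)/(S_up−S_dn) = (5.0000−0.0000)/(262.8480−156.2880) = 0.0469. V = [p*·5.0000 + (1−p*)·0.0000]/1.32 = 2.7778. B = V − Δ·S = -5.5556.
(0,0): S=120.0000. Δ = (V_up−V_dn)/(S_up−S_dn) = (2.7778−0.0000)/(177.6000−105.6000) = 0.0386. V = [p*·2.7778 + (1−p*)·0.0000]/1.32 = 1.5432. B = V − Δ·S = -3.0864.
Self-financing check: at every node Δ·S+B equals the discounted successor values.

(0,0): Delta=0.0386 Bond=-3.0864
(1,0): Delta=0.0000 Bond=0.0000
(1,1): Delta=0.0469 Bond=-5.5556
V0=1.5432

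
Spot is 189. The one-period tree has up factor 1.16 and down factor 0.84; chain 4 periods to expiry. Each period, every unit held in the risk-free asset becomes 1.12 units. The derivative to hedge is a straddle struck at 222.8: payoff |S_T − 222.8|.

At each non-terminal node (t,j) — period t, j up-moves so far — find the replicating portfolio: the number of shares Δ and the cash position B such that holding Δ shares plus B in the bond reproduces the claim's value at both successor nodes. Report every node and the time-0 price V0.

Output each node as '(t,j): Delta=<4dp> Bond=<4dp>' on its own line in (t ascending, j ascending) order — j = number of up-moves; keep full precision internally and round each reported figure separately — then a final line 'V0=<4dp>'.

(0,0): Delta=0.6576 Bond=-72.0755
(1,0): Delta=-0.3991 Bond=87.0366
(1,1): Delta=0.7669 Bond=-104.6904
(2,0): Delta=-1.0000 Bond=177.6148
(2,1): Delta=-0.3369 Bond=86.0333
(2,2): Delta=0.8811 Bond=-146.2942
(3,0): Delta=-1.0000 Bond=198.9286
(3,1): Delta=-1.0000 Bond=198.9286
(3,2): Delta=-0.2684 Bond=81.7043
(3,3): Delta=1.0000 Bond=-198.9286
V0=52.2085

Risk-neutral probability p* = (R−d)/(u−d) = (1.12−0.84)/(1.16−0.84) = 0.8750.
Terminal payoffs: V(4,0)=128.7023, V(4,1)=92.8556, V(4,2)=43.3529, V(4,3)=25.0078, V(4,4)=119.4108
(3,0): S=112.0211. Δ = (V_up−V_dn)/(S_up−S_dn) = (92.8556−128.7023)/(129.9444−94.0977) = -1.0000. V = [p*·92.8556 + (1−p*)·128.7023]/1.12 = 86.9075. B = V − Δ·S = 198.9286.
(3,1): S=154.6957. Δ = (V_up−V_dn)/(S_up−S_dn) = (43.3529−92.8556)/(179.4471−129.9444) = -1.0000. V = [p*·43.3529 + (1−p*)·92.8556]/1.12 = 44.2328. B = V − Δ·S = 198.9286.
(3,2): S=213.6275. Δ = (V_up−V_dn)/(S_up−S_dn) = (25.0078−43.3529)/(247.8078−179.4471) = -0.2684. V = [p*·25.0078 + (1−p*)·43.3529]/1.12 = 24.3759. B = V − Δ·S = 81.7043.
(3,3): S=295.0093. Δ = (V_up−V_dn)/(S_up−S_dn) = (119.4108−25.0078)/(342.2108−247.8078) = 1.0000. V = [p*·119.4108 + (1−p*)·25.0078]/1.12 = 96.0808. B = V − Δ·S = -198.9286.
(2,0): S=133.3584. Δ = (V_up−V_dn)/(S_up−S_dn) = (44.2328−86.9075)/(154.6957−112.0211) = -1.0000. V = [p*·44.2328 + (1−p*)·86.9075]/1.12 = 44.2564. B = V − Δ·S = 177.6148.
(2,1): S=184.1616. Δ = (V_up−V_dn)/(S_up−S_dn) = (24.3759−44.2328)/(213.6275−154.6957) = -0.3369. V = [p*·24.3759 + (1−p*)·44.2328]/1.12 = 23.9804. B = V − Δ·S = 86.0333.
(2,2): S=254.3184. Δ = (V_up−V_dn)/(S_up−S_dn) = (96.0808−24.3759)/(295.0093−213.6275) = 0.8811. V = [p*·96.0808 + (1−p*)·24.3759]/1.12 = 77.7836. B = V − Δ·S = -146.2942.
(1,0): S=158.7600. Δ = (V_up−V_dn)/(S_up−S_dn) = (23.9804−44.2564)/(184.1616−133.3584) = -0.3991. V = [p*·23.9804 + (1−p*)·44.2564]/1.12 = 23.6740. B = V − Δ·S = 87.0366.
(1,1): S=219.2400. Δ = (V_up−V_dn)/(S_up−S_dn) = (77.7836−23.9804)/(254.3184−184.1616) = 0.7669. V = [p*·77.7836 + (1−p*)·23.9804]/1.12 = 63.4448. B = V − Δ·S = -104.6904.
(0,0): S=189.0000. Δ = (V_up−V_dn)/(S_up−S_dn) = (63.4448−23.6740)/(219.2400−158.7600) = 0.6576. V = [p*·63.4448 + (1−p*)·23.6740]/1.12 = 52.2085. B = V − Δ·S = -72.0755.
Root portfolio cost Δ·189+B reproduces V0=52.2085.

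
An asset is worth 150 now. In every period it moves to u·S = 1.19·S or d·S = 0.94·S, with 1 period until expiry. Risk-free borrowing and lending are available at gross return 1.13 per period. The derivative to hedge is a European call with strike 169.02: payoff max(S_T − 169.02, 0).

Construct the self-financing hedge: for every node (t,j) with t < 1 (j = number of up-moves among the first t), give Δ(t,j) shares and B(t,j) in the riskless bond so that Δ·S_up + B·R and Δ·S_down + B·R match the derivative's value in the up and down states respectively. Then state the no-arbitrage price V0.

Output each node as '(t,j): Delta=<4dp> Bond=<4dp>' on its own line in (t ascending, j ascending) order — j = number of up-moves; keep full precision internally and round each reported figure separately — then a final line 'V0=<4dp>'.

Since d<R<u, set p* = (R−d)/(u−d) = 0.7600; price each node as the discounted p*-expectation of its children.
Payoff layer (t=1): V(1,0)=0.0000, V(1,1)=9.4800
Node (0,0) S=150.0000: V=(p*·9.4800+(1−p*)·0.0000)/1.13=6.3759; Δ=(9.4800−0.0000)/(178.5000−141.0000)=0.2528; B=V−Δ·S=-31.5441
Self-financing check: at every node Δ·S+B equals the discounted successor values.

(0,0): Delta=0.2528 Bond=-31.5441
V0=6.3759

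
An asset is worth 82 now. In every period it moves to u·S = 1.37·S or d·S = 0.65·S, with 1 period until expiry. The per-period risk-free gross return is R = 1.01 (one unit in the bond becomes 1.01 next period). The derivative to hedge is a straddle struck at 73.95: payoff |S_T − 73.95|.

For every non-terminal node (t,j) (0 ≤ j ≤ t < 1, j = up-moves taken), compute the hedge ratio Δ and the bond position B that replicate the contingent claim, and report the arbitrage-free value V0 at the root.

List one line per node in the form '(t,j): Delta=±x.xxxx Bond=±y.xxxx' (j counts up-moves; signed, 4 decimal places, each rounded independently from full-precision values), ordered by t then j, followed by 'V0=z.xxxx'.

Since d<R<u, set p* = (R−d)/(u−d) = 0.5000; price each node as the discounted p*-expectation of its children.
At expiry t=1: V(1,0)=20.6500, V(1,1)=38.3900
Node (0,0) S=82.0000: V=(p*·38.3900+(1−p*)·20.6500)/1.01=29.2277; Δ=(38.3900−20.6500)/(112.3400−53.3000)=0.3005; B=V−Δ·S=4.5888
Each (Δ,B) replicates both successor values, so the strategy is self-financing and V0 is arbitrage-free.

(0,0): Delta=0.3005 Bond=4.5888
V0=29.2277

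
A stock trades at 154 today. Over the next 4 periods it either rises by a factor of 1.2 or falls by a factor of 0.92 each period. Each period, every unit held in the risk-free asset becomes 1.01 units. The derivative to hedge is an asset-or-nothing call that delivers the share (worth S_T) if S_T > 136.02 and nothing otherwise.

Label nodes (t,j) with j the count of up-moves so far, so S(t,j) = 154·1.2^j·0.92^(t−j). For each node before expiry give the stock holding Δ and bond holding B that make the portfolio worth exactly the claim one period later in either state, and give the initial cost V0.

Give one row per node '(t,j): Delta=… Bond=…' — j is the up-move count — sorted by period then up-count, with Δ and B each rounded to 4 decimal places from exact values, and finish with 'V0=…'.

(0,0): Delta=1.7759 Bond=-141.9700
(1,0): Delta=2.2553 Bond=-211.3111
(1,1): Delta=1.0000 Bond=0.0000
(2,0): Delta=3.0309 Bond=-314.5199
(2,1): Delta=1.0000 Bond=0.0000
(2,2): Delta=1.0000 Bond=0.0000
(3,0): Delta=4.2857 Bond=-468.1380
(3,1): Delta=1.0000 Bond=0.0000
(3,2): Delta=1.0000 Bond=0.0000
(3,3): Delta=1.0000 Bond=0.0000
V0=131.5214

Risk-neutral probability p* = (R−d)/(u−d) = (1.01−0.92)/(1.2−0.92) = 0.3214.
At expiry t=4: V(4,0)=0.0000, V(4,1)=143.9015, V(4,2)=187.6977, V(4,3)=244.8230, V(4,4)=319.3344
Node (3,0) S=119.9180: V=(p*·143.9015+(1−p*)·0.0000)/1.01=45.7961; Δ=(143.9015−0.0000)/(143.9015−110.3245)=4.2857; B=V−Δ·S=-468.1380
Node (3,1) S=156.4147: V=(p*·187.6977+(1−p*)·143.9015)/1.01=156.4147; Δ=(187.6977−143.9015)/(187.6977−143.9015)=1.0000; B=V−Δ·S=0.0000
Node (3,2) S=204.0192: V=(p*·244.8230+(1−p*)·187.6977)/1.01=204.0192; Δ=(244.8230−187.6977)/(244.8230−187.6977)=1.0000; B=V−Δ·S=0.0000
Node (3,3) S=266.1120: V=(p*·319.3344+(1−p*)·244.8230)/1.01=266.1120; Δ=(319.3344−244.8230)/(319.3344−244.8230)=1.0000; B=V−Δ·S=0.0000
Node (2,0) S=130.3456: V=(p*·156.4147+(1−p*)·45.7961)/1.01=80.5466; Δ=(156.4147−45.7961)/(156.4147−119.9180)=3.0309; B=V−Δ·S=-314.5199
Node (2,1) S=170.0160: V=(p*·204.0192+(1−p*)·156.4147)/1.01=170.0160; Δ=(204.0192−156.4147)/(204.0192−156.4147)=1.0000; B=V−Δ·S=0.0000
Node (2,2) S=221.7600: V=(p*·266.1120+(1−p*)·204.0192)/1.01=221.7600; Δ=(266.1120−204.0192)/(266.1120−204.0192)=1.0000; B=V−Δ·S=0.0000
Node (1,0) S=141.6800: V=(p*·170.0160+(1−p*)·80.5466)/1.01=108.2224; Δ=(170.0160−80.5466)/(170.0160−130.3456)=2.2553; B=V−Δ·S=-211.3111
Node (1,1) S=184.8000: V=(p*·221.7600+(1−p*)·170.0160)/1.01=184.8000; Δ=(221.7600−170.0160)/(221.7600−170.0160)=1.0000; B=V−Δ·S=0.0000
Node (0,0) S=154.0000: V=(p*·184.8000+(1−p*)·108.2224)/1.01=131.5214; Δ=(184.8000−108.2224)/(184.8000−141.6800)=1.7759; B=V−Δ·S=-141.9700
Root portfolio cost Δ·154+B reproduces V0=131.5214.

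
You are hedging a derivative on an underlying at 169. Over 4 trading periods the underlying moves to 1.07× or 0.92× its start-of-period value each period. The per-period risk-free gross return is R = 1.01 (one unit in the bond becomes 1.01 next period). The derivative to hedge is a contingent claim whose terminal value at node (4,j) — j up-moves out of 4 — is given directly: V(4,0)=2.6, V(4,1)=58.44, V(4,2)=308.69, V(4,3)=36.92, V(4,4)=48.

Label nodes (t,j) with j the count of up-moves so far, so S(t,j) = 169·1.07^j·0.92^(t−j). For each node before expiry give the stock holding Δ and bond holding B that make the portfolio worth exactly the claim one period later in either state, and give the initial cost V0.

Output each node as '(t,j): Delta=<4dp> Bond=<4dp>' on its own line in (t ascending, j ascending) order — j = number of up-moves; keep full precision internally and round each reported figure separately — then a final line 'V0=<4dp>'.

No-arbitrage ⇒ martingale measure with p* = (R−d)/(u−d) = 0.6000.
At expiry t=4: V(4,0)=2.6000, V(4,1)=58.4400, V(4,2)=308.6900, V(4,3)=36.9200, V(4,4)=48.0000
(3,0): S=131.5983. Δ = (V_up−V_dn)/(S_up−S_dn) = (58.4400−2.6000)/(140.8102−121.0704) = 2.8288. V = [p*·58.4400 + (1−p*)·2.6000]/1.01 = 35.7465. B = V − Δ·S = -336.5201.
(3,1): S=153.0545. Δ = (V_up−V_dn)/(S_up−S_dn) = (308.6900−58.4400)/(163.7683−140.8102) = 10.9003. V = [p*·308.6900 + (1−p*)·58.4400]/1.01 = 206.5248. B = V − Δ·S = -1461.8086.
(3,2): S=178.0091. Δ = (V_up−V_dn)/(S_up−S_dn) = (36.9200−308.6900)/(190.4697−163.7683) = -10.1781. V = [p*·36.9200 + (1−p*)·308.6900]/1.01 = 144.1861. B = V − Δ·S = 1955.9861.
(3,3): S=207.0323. Δ = (V_up−V_dn)/(S_up−S_dn) = (48.0000−36.9200)/(221.5245−190.4697) = 0.3568. V = [p*·48.0000 + (1−p*)·36.9200]/1.01 = 43.1366. B = V − Δ·S = -30.7300.
(2,0): S=143.0416. Δ = (V_up−V_dn)/(S_up−S_dn) = (206.5248−35.7465)/(153.0545−131.5983) = 7.9594. V = [p*·206.5248 + (1−p*)·35.7465]/1.01 = 136.8450. B = V − Δ·S = -1001.6764.
(2,1): S=166.3636. Δ = (V_up−V_dn)/(S_up−S_dn) = (144.1861−206.5248)/(178.0091−153.0545) = -2.4981. V = [p*·144.1861 + (1−p*)·206.5248]/1.01 = 167.4471. B = V − Δ·S = 583.0379.
(2,2): S=193.4881. Δ = (V_up−V_dn)/(S_up−S_dn) = (43.1366−144.1861)/(207.0323−178.0091) = -3.4817. V = [p*·43.1366 + (1−p*)·144.1861]/1.01 = 82.7291. B = V − Δ·S = 756.3925.
(1,0): S=155.4800. Δ = (V_up−V_dn)/(S_up−S_dn) = (167.4471−136.8450)/(166.3636−143.0416) = 1.3122. V = [p*·167.4471 + (1−p*)·136.8450]/1.01 = 153.6696. B = V − Δ·S = -50.3444.
(1,1): S=180.8300. Δ = (V_up−V_dn)/(S_up−S_dn) = (82.7291−167.4471)/(193.4881−166.3636) = -3.1233. V = [p*·82.7291 + (1−p*)·167.4471]/1.01 = 115.4617. B = V − Δ·S = 680.2482.
(0,0): S=169.0000. Δ = (V_up−V_dn)/(S_up−S_dn) = (115.4617−153.6696)/(180.8300−155.4800) = -1.5072. V = [p*·115.4617 + (1−p*)·153.6696]/1.01 = 129.4504. B = V − Δ·S = 384.1694.
The time-0 hedge costs 129.4504, which is the no-arbitrage price.

(0,0): Delta=-1.5072 Bond=384.1694
(1,0): Delta=1.3122 Bond=-50.3444
(1,1): Delta=-3.1233 Bond=680.2482
(2,0): Delta=7.9594 Bond=-1001.6764
(2,1): Delta=-2.4981 Bond=583.0379
(2,2): Delta=-3.4817 Bond=756.3925
(3,0): Delta=2.8288 Bond=-336.5201
(3,1): Delta=10.9003 Bond=-1461.8086
(3,2): Delta=-10.1781 Bond=1955.9861
(3,3): Delta=0.3568 Bond=-30.7300
V0=129.4504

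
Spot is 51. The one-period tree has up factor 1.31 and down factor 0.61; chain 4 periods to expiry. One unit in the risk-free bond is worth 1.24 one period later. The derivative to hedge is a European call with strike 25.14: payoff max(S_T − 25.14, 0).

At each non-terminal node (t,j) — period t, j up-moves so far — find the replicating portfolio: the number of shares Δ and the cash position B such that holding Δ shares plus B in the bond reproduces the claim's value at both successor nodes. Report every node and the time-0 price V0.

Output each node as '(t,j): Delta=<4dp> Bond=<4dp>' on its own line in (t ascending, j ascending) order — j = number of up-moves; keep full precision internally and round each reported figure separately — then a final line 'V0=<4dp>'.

No-arbitrage ⇒ martingale measure with p* = (R−d)/(u−d) = 0.9000.
Terminal payoffs: V(4,0)=0.0000, V(4,1)=0.0000, V(4,2)=7.4266, V(4,3)=44.7981, V(4,4)=125.0550
(3,0): S=11.5760. Δ = (V_up−V_dn)/(S_up−S_dn) = (0.0000−0.0000)/(15.1646−7.0614) = 0.0000. V = [p*·0.0000 + (1−p*)·0.0000]/1.24 = 0.0000. B = V − Δ·S = 0.0000.
(3,1): S=24.8600. Δ = (V_up−V_dn)/(S_up−S_dn) = (7.4266−0.0000)/(32.5666−15.1646) = 0.4268. V = [p*·7.4266 + (1−p*)·0.0000]/1.24 = 5.3903. B = V − Δ·S = -5.2192.
(3,2): S=53.3879. Δ = (V_up−V_dn)/(S_up−S_dn) = (44.7981−7.4266)/(69.9381−32.5666) = 1.0000. V = [p*·44.7981 + (1−p*)·7.4266]/1.24 = 33.1137. B = V − Δ·S = -20.2742.
(3,3): S=114.6526. Δ = (V_up−V_dn)/(S_up−S_dn) = (125.0550−44.7981)/(150.1950−69.9381) = 1.0000. V = [p*·125.0550 + (1−p*)·44.7981]/1.24 = 94.3784. B = V − Δ·S = -20.2742.
(2,0): S=18.9771. Δ = (V_up−V_dn)/(S_up−S_dn) = (5.3903−0.0000)/(24.8600−11.5760) = 0.4058. V = [p*·5.3903 + (1−p*)·0.0000]/1.24 = 3.9123. B = V − Δ·S = -3.7881.
(2,1): S=40.7541. Δ = (V_up−V_dn)/(S_up−S_dn) = (33.1137−5.3903)/(53.3879−24.8600) = 0.9718. V = [p*·33.1137 + (1−p*)·5.3903]/1.24 = 24.4688. B = V − Δ·S = -15.1360.
(2,2): S=87.5211. Δ = (V_up−V_dn)/(S_up−S_dn) = (94.3784−33.1137)/(114.6526−53.3879) = 1.0000. V = [p*·94.3784 + (1−p*)·33.1137]/1.24 = 71.1709. B = V − Δ·S = -16.3502.
(1,0): S=31.1100. Δ = (V_up−V_dn)/(S_up−S_dn) = (24.4688−3.9123)/(40.7541−18.9771) = 0.9440. V = [p*·24.4688 + (1−p*)·3.9123]/1.24 = 18.0751. B = V − Δ·S = -11.2913.
(1,1): S=66.8100. Δ = (V_up−V_dn)/(S_up−S_dn) = (71.1709−24.4688)/(87.5211−40.7541) = 0.9986. V = [p*·71.1709 + (1−p*)·24.4688]/1.24 = 53.6296. B = V − Δ·S = -13.0877.
(0,0): S=51.0000. Δ = (V_up−V_dn)/(S_up−S_dn) = (53.6296−18.0751)/(66.8100−31.1100) = 0.9959. V = [p*·53.6296 + (1−p*)·18.0751]/1.24 = 40.3824. B = V − Δ·S = -10.4097.
Root portfolio cost Δ·51+B reproduces V0=40.3824.

(0,0): Delta=0.9959 Bond=-10.4097
(1,0): Delta=0.9440 Bond=-11.2913
(1,1): Delta=0.9986 Bond=-13.0877
(2,0): Delta=0.4058 Bond=-3.7881
(2,1): Delta=0.9718 Bond=-15.1360
(2,2): Delta=1.0000 Bond=-16.3502
(3,0): Delta=0.0000 Bond=0.0000
(3,1): Delta=0.4268 Bond=-5.2192
(3,2): Delta=1.0000 Bond=-20.2742
(3,3): Delta=1.0000 Bond=-20.2742
V0=40.3824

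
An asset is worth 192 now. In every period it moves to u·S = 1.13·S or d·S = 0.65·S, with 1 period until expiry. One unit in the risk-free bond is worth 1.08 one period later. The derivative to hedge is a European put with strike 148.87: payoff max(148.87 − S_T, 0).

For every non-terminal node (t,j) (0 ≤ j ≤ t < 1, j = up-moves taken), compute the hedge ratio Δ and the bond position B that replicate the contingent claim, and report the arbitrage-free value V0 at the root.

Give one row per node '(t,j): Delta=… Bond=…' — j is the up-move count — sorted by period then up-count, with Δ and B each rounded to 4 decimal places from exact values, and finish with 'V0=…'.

Risk-neutral probability p* = (R−d)/(u−d) = (1.08−0.65)/(1.13−0.65) = 0.8958.
At expiry t=1: V(1,0)=24.0700, V(1,1)=0.0000
(0,0): S=192.0000. Δ = (V_up−V_dn)/(S_up−S_dn) = (0.0000−24.0700)/(216.9600−124.8000) = -0.2612. V = [p*·0.0000 + (1−p*)·24.0700]/1.08 = 2.3216. B = V − Δ·S = 52.4674.
The time-0 hedge costs 2.3216, which is the no-arbitrage price.

(0,0): Delta=-0.2612 Bond=52.4674
V0=2.3216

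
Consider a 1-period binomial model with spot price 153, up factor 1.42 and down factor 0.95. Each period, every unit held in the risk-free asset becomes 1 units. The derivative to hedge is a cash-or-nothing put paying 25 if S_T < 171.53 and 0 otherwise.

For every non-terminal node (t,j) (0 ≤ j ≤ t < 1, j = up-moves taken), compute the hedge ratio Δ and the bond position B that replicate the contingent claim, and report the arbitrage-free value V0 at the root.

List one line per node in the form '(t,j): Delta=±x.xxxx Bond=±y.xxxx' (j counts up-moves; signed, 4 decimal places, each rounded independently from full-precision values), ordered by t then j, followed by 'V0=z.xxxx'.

(0,0): Delta=-0.3477 Bond=75.5319
V0=22.3404

No-arbitrage ⇒ martingale measure with p* = (R−d)/(u−d) = 0.1064.
Payoff layer (t=1): V(1,0)=25.0000, V(1,1)=0.0000
(0,0): S=153.0000. Δ = (V_up−V_dn)/(S_up−S_dn) = (0.0000−25.0000)/(217.2600−145.3500) = -0.3477. V = [p*·0.0000 + (1−p*)·25.0000]/1 = 22.3404. B = V − Δ·S = 75.5319.
The time-0 hedge costs 22.3404, which is the no-arbitrage price.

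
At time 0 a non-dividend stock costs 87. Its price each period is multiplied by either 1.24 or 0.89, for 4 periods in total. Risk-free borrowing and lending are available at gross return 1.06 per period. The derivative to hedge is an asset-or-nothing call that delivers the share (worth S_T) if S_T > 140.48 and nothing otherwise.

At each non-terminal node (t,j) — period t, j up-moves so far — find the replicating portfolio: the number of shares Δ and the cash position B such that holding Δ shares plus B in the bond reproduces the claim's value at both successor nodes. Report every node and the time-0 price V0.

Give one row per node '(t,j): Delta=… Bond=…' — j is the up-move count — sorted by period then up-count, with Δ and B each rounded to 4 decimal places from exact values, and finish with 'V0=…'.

Under the risk-neutral measure, an up-move has probability p* = (R−d)/(u−d) = 0.4857 and values discount at R = 1.06.
Payoff layer (t=4): V(4,0)=0.0000, V(4,1)=0.0000, V(4,2)=0.0000, V(4,3)=147.6299, V(4,4)=205.6866
  t=3,j=0: stock 61.3323 → up 76.0521 (V=0.0000), down 54.5857 (V=0.0000). Price 0.0000; hedge Δ=0.0000, bond B=0.0000.
  t=3,j=1: stock 85.4517 → up 105.9602 (V=0.0000), down 76.0521 (V=0.0000). Price 0.0000; hedge Δ=0.0000, bond B=0.0000.
  t=3,j=2: stock 119.0564 → up 147.6299 (V=147.6299), down 105.9602 (V=0.0000). Price 67.6471; hedge Δ=3.5429, bond B=-354.1526.
  t=3,j=3: stock 165.8763 → up 205.6866 (V=205.6866), down 147.6299 (V=147.6299). Price 165.8763; hedge Δ=1.0000, bond B=0.0000.
  t=2,j=0: stock 68.9127 → up 85.4517 (V=0.0000), down 61.3323 (V=0.0000). Price 0.0000; hedge Δ=0.0000, bond B=0.0000.
  t=2,j=1: stock 96.0132 → up 119.0564 (V=67.6471), down 85.4517 (V=0.0000). Price 30.9973; hedge Δ=2.0130, bond B=-162.2802.
  t=2,j=2: stock 133.7712 → up 165.8763 (V=165.8763), down 119.0564 (V=67.6471). Price 108.8287; hedge Δ=2.0980, bond B=-171.8261.
  t=1,j=0: stock 77.4300 → up 96.0132 (V=30.9973), down 68.9127 (V=0.0000). Price 14.2036; hedge Δ=1.1438, bond B=-74.3602.
  t=1,j=1: stock 107.8800 → up 133.7712 (V=108.8287), down 96.0132 (V=30.9973). Price 64.9067; hedge Δ=2.0613, bond B=-157.4686.
  t=0,j=0: stock 87.0000 → up 107.8800 (V=64.9067), down 77.4300 (V=14.2036). Price 36.6329; hedge Δ=1.6651, bond B=-108.2331.
The time-0 hedge costs 36.6329, which is the no-arbitrage price.

(0,0): Delta=1.6651 Bond=-108.2331
(1,0): Delta=1.1438 Bond=-74.3602
(1,1): Delta=2.0613 Bond=-157.4686
(2,0): Delta=0.0000 Bond=0.0000
(2,1): Delta=2.0130 Bond=-162.2802
(2,2): Delta=2.0980 Bond=-171.8261
(3,0): Delta=0.0000 Bond=0.0000
(3,1): Delta=0.0000 Bond=0.0000
(3,2): Delta=3.5429 Bond=-354.1526
(3,3): Delta=1.0000 Bond=0.0000
V0=36.6329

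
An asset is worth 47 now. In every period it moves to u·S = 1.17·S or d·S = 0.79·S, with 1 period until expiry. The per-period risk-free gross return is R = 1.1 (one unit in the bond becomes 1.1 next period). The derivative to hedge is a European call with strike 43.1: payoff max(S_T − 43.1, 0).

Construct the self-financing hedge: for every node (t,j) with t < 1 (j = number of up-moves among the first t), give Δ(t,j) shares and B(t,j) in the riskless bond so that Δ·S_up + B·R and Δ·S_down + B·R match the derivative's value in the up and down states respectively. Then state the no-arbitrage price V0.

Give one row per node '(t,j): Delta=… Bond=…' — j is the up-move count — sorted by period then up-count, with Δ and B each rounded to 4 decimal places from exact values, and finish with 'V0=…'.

Risk-neutral probability p* = (R−d)/(u−d) = (1.1−0.79)/(1.17−0.79) = 0.8158.
Payoff layer (t=1): V(1,0)=0.0000, V(1,1)=11.8900
Node (0,0) S=47.0000: V=(p*·11.8900+(1−p*)·0.0000)/1.1=8.8179; Δ=(11.8900−0.0000)/(54.9900−37.1300)=0.6657; B=V−Δ·S=-22.4715
Self-financing check: at every node Δ·S+B equals the discounted successor values.

(0,0): Delta=0.6657 Bond=-22.4715
V0=8.8179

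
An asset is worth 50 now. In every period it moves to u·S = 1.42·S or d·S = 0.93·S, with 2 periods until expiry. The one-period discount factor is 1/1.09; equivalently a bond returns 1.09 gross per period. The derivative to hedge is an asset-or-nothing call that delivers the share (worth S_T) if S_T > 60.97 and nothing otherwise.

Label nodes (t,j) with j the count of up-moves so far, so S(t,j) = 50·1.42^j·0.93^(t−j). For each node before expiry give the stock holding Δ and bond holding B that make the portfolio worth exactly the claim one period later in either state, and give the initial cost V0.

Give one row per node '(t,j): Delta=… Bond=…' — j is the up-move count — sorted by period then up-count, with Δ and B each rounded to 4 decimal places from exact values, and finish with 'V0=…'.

(0,0): Delta=2.0906 Bond=-71.0384
(1,0): Delta=2.8980 Bond=-114.9745
(1,1): Delta=1.0000 Bond=0.0000
V0=33.4911

Under the risk-neutral measure, an up-move has probability p* = (R−d)/(u−d) = 0.3265 and values discount at R = 1.09.
Terminal values V(2,·): V(2,0)=0.0000, V(2,1)=66.0300, V(2,2)=100.8200
(1,0): S=46.5000. Δ = (V_up−V_dn)/(S_up−S_dn) = (66.0300−0.0000)/(66.0300−43.2450) = 2.8980. V = [p*·66.0300 + (1−p*)·0.0000]/1.09 = 19.7806. B = V − Δ·S = -114.9745.
(1,1): S=71.0000. Δ = (V_up−V_dn)/(S_up−S_dn) = (100.8200−66.0300)/(100.8200−66.0300) = 1.0000. V = [p*·100.8200 + (1−p*)·66.0300]/1.09 = 71.0000. B = V − Δ·S = 0.0000.
(0,0): S=50.0000. Δ = (V_up−V_dn)/(S_up−S_dn) = (71.0000−19.7806)/(71.0000−46.5000) = 2.0906. V = [p*·71.0000 + (1−p*)·19.7806]/1.09 = 33.4911. B = V − Δ·S = -71.0384.
The time-0 hedge costs 33.4911, which is the no-arbitrage price.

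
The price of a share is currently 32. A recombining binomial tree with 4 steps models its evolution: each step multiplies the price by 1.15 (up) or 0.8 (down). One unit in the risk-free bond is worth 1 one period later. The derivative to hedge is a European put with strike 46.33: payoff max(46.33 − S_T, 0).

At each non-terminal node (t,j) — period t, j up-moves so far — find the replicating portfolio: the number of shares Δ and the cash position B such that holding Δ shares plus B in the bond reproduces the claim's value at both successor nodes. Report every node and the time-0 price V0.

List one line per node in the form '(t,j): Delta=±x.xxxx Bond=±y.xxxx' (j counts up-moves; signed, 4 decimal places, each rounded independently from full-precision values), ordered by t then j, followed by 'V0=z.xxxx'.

Risk-neutral probability p* = (R−d)/(u−d) = (1−0.8)/(1.15−0.8) = 0.5714.
Terminal payoffs: V(4,0)=33.2228, V(4,1)=27.4884, V(4,2)=19.2452, V(4,3)=7.3956, V(4,4)=0.0000
Node (3,0) S=16.3840: V=(p*·27.4884+(1−p*)·33.2228)/1=29.9460; Δ=(27.4884−33.2228)/(18.8416−13.1072)=-1.0000; B=V−Δ·S=46.3300
Node (3,1) S=23.5520: V=(p*·19.2452+(1−p*)·27.4884)/1=22.7780; Δ=(19.2452−27.4884)/(27.0848−18.8416)=-1.0000; B=V−Δ·S=46.3300
Node (3,2) S=33.8560: V=(p*·7.3956+(1−p*)·19.2452)/1=12.4740; Δ=(7.3956−19.2452)/(38.9344−27.0848)=-1.0000; B=V−Δ·S=46.3300
Node (3,3) S=48.6680: V=(p*·0.0000+(1−p*)·7.3956)/1=3.1695; Δ=(0.0000−7.3956)/(55.9682−38.9344)=-0.4342; B=V−Δ·S=24.2998
Node (2,0) S=20.4800: V=(p*·22.7780+(1−p*)·29.9460)/1=25.8500; Δ=(22.7780−29.9460)/(23.5520−16.3840)=-1.0000; B=V−Δ·S=46.3300
Node (2,1) S=29.4400: V=(p*·12.4740+(1−p*)·22.7780)/1=16.8900; Δ=(12.4740−22.7780)/(33.8560−23.5520)=-1.0000; B=V−Δ·S=46.3300
Node (2,2) S=42.3200: V=(p*·3.1695+(1−p*)·12.4740)/1=7.1572; Δ=(3.1695−12.4740)/(48.6680−33.8560)=-0.6282; B=V−Δ·S=33.7413
Node (1,0) S=25.6000: V=(p*·16.8900+(1−p*)·25.8500)/1=20.7300; Δ=(16.8900−25.8500)/(29.4400−20.4800)=-1.0000; B=V−Δ·S=46.3300
Node (1,1) S=36.8000: V=(p*·7.1572+(1−p*)·16.8900)/1=11.3284; Δ=(7.1572−16.8900)/(42.3200−29.4400)=-0.7557; B=V−Δ·S=39.1365
Node (0,0) S=32.0000: V=(p*·11.3284+(1−p*)·20.7300)/1=15.3576; Δ=(11.3284−20.7300)/(36.8000−25.6000)=-0.8394; B=V−Δ·S=42.2194
The time-0 hedge costs 15.3576, which is the no-arbitrage price.

(0,0): Delta=-0.8394 Bond=42.2194
(1,0): Delta=-1.0000 Bond=46.3300
(1,1): Delta=-0.7557 Bond=39.1365
(2,0): Delta=-1.0000 Bond=46.3300
(2,1): Delta=-1.0000 Bond=46.3300
(2,2): Delta=-0.6282 Bond=33.7413
(3,0): Delta=-1.0000 Bond=46.3300
(3,1): Delta=-1.0000 Bond=46.3300
(3,2): Delta=-1.0000 Bond=46.3300
(3,3): Delta=-0.4342 Bond=24.2998
V0=15.3576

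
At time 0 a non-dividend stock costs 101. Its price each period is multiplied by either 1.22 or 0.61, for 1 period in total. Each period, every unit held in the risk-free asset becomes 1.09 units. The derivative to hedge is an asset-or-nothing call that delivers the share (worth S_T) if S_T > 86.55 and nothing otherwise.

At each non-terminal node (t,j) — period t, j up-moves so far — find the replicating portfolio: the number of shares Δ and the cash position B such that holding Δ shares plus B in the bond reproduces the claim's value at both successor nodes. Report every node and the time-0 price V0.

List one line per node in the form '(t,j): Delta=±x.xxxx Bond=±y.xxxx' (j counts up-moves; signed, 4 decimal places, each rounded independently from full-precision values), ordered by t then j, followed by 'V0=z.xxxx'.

(0,0): Delta=2.0000 Bond=-113.0459
V0=88.9541

Risk-neutral probability p* = (R−d)/(u−d) = (1.09−0.61)/(1.22−0.61) = 0.7869.
Terminal values V(1,·): V(1,0)=0.0000, V(1,1)=123.2200
(0,0): S=101.0000. Δ = (V_up−V_dn)/(S_up−S_dn) = (123.2200−0.0000)/(123.2200−61.6100) = 2.0000. V = [p*·123.2200 + (1−p*)·0.0000]/1.09 = 88.9541. B = V − Δ·S = -113.0459.
The time-0 hedge costs 88.9541, which is the no-arbitrage price.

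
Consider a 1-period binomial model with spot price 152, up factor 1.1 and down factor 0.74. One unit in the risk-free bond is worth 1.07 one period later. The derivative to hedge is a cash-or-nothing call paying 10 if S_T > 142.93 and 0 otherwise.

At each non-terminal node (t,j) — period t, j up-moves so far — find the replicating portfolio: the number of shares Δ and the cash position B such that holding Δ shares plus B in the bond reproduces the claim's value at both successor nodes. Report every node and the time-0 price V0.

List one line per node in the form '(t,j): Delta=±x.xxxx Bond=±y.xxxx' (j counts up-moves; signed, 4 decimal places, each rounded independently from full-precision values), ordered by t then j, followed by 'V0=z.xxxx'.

(0,0): Delta=0.1827 Bond=-19.2108
V0=8.5670

The replicating-portfolio and risk-neutral prices coincide; use p* = (1.07−0.74)/(1.1−0.74) = 0.9167 for the latter.
Payoff layer (t=1): V(1,0)=0.0000, V(1,1)=10.0000
(0,0): S=152.0000. Δ = (V_up−V_dn)/(S_up−S_dn) = (10.0000−0.0000)/(167.2000−112.4800) = 0.1827. V = [p*·10.0000 + (1−p*)·0.0000]/1.07 = 8.5670. B = V − Δ·S = -19.2108.
The time-0 hedge costs 8.5670, which is the no-arbitrage price.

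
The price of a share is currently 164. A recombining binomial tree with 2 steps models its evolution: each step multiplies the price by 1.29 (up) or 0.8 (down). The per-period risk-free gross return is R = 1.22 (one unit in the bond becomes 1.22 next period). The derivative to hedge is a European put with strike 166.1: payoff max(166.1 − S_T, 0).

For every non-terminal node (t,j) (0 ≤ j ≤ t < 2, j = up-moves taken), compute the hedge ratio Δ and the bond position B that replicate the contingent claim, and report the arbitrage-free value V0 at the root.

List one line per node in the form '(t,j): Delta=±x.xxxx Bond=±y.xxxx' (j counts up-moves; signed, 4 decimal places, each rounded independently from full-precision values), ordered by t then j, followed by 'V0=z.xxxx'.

(0,0): Delta=-0.0891 Bond=15.4490
(1,0): Delta=-0.9510 Bond=131.9348
(1,1): Delta=0.0000 Bond=0.0000
V0=0.8383

Since d<R<u, set p* = (R−d)/(u−d) = 0.8571; price each node as the discounted p*-expectation of its children.
At expiry t=2: V(2,0)=61.1400, V(2,1)=0.0000, V(2,2)=0.0000
Node (1,0) S=131.2000: V=(p*·0.0000+(1−p*)·61.1400)/1.22=7.1593; Δ=(0.0000−61.1400)/(169.2480−104.9600)=-0.9510; B=V−Δ·S=131.9348
Node (1,1) S=211.5600: V=(p*·0.0000+(1−p*)·0.0000)/1.22=0.0000; Δ=(0.0000−0.0000)/(272.9124−169.2480)=0.0000; B=V−Δ·S=0.0000
Node (0,0) S=164.0000: V=(p*·0.0000+(1−p*)·7.1593)/1.22=0.8383; Δ=(0.0000−7.1593)/(211.5600−131.2000)=-0.0891; B=V−Δ·S=15.4490
Check: Δ(0,0)·S0 + B(0,0) = 0.8383 = V0.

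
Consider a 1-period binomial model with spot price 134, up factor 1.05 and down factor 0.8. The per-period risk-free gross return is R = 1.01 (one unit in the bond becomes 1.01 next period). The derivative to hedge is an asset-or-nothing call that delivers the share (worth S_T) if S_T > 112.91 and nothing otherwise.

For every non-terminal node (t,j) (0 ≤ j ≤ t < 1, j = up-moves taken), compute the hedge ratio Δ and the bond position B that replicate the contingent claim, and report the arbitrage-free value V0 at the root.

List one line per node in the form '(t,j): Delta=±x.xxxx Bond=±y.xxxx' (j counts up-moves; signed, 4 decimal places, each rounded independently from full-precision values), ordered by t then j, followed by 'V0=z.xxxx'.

Since d<R<u, set p* = (R−d)/(u−d) = 0.8400; price each node as the discounted p*-expectation of its children.
At expiry t=1: V(1,0)=0.0000, V(1,1)=140.7000
  t=0,j=0: stock 134.0000 → up 140.7000 (V=140.7000), down 107.2000 (V=0.0000). Price 117.0178; hedge Δ=4.2000, bond B=-445.7822.
Each (Δ,B) replicates both successor values, so the strategy is self-financing and V0 is arbitrage-free.

(0,0): Delta=4.2000 Bond=-445.7822
V0=117.0178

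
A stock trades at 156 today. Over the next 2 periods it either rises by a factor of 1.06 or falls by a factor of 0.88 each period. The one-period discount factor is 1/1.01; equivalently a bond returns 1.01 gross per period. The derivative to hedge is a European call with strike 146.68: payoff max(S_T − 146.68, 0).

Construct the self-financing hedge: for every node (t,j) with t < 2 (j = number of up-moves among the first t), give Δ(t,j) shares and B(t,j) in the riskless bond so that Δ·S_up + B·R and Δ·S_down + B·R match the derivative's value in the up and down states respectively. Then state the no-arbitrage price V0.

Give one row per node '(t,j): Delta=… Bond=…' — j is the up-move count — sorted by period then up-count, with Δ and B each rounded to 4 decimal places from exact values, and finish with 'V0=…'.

(0,0): Delta=0.7284 Bond=-98.9985
(1,0): Delta=0.0000 Bond=0.0000
(1,1): Delta=0.9609 Bond=-138.4456
V0=14.6248

Risk-neutral probability p* = (R−d)/(u−d) = (1.01−0.88)/(1.06−0.88) = 0.7222.
Terminal payoffs: V(2,0)=0.0000, V(2,1)=0.0000, V(2,2)=28.6016
Node (1,0) S=137.2800: V=(p*·0.0000+(1−p*)·0.0000)/1.01=0.0000; Δ=(0.0000−0.0000)/(145.5168−120.8064)=0.0000; B=V−Δ·S=0.0000
Node (1,1) S=165.3600: V=(p*·28.6016+(1−p*)·0.0000)/1.01=20.4522; Δ=(28.6016−0.0000)/(175.2816−145.5168)=0.9609; B=V−Δ·S=-138.4456
Node (0,0) S=156.0000: V=(p*·20.4522+(1−p*)·0.0000)/1.01=14.6248; Δ=(20.4522−0.0000)/(165.3600−137.2800)=0.7284; B=V−Δ·S=-98.9985
Root portfolio cost Δ·156+B reproduces V0=14.6248.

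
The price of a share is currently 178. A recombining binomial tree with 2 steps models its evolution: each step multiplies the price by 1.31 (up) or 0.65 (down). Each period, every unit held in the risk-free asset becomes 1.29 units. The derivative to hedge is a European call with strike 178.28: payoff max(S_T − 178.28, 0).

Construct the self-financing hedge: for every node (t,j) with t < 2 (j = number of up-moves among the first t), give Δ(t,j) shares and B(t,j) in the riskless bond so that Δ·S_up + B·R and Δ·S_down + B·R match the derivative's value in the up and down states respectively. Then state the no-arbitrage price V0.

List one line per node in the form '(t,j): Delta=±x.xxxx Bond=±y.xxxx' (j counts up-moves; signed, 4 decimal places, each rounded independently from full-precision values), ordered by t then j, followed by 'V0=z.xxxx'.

No-arbitrage ⇒ martingale measure with p* = (R−d)/(u−d) = 0.9697.
Terminal payoffs: V(2,0)=0.0000, V(2,1)=0.0000, V(2,2)=127.1858
(1,0): S=115.7000. Δ = (V_up−V_dn)/(S_up−S_dn) = (0.0000−0.0000)/(151.5670−75.2050) = 0.0000. V = [p*·0.0000 + (1−p*)·0.0000]/1.29 = 0.0000. B = V − Δ·S = 0.0000.
(1,1): S=233.1800. Δ = (V_up−V_dn)/(S_up−S_dn) = (127.1858−0.0000)/(305.4658−151.5670) = 0.8264. V = [p*·127.1858 + (1−p*)·0.0000]/1.29 = 95.6060. B = V − Δ·S = -97.0998.
(0,0): S=178.0000. Δ = (V_up−V_dn)/(S_up−S_dn) = (95.6060−0.0000)/(233.1800−115.7000) = 0.8138. V = [p*·95.6060 + (1−p*)·0.0000]/1.29 = 71.8673. B = V − Δ·S = -72.9902.
Check: Δ(0,0)·S0 + B(0,0) = 71.8673 = V0.

(0,0): Delta=0.8138 Bond=-72.9902
(1,0): Delta=0.0000 Bond=0.0000
(1,1): Delta=0.8264 Bond=-97.0998
V0=71.8673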